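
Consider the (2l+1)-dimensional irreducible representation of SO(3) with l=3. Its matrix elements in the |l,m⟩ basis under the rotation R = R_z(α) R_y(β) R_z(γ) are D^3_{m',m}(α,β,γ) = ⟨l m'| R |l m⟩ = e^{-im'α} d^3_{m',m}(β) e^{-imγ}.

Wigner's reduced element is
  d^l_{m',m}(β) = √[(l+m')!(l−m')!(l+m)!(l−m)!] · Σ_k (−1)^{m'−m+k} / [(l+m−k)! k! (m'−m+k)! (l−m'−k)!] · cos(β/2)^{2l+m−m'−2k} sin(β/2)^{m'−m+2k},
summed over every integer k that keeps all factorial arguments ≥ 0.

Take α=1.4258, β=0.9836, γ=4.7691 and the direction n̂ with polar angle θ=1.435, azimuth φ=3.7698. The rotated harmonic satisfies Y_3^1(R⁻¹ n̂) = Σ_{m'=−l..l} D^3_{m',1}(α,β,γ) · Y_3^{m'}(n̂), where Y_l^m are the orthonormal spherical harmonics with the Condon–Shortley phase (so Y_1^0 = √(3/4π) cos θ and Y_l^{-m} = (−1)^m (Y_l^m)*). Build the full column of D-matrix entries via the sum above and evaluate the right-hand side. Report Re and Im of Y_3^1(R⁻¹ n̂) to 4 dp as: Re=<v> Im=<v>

Need the full column D^3_{m',1} for m'=−3..3 at α=1.4258, β=0.9836, γ=4.7691.
cos(β/2)=0.881484, sin(β/2)=0.472213
d^3_{-3,1}: single k=4 term ⇒ +0.149633;  D = +0.131906-0.070646i
d^3_{-2,1}: k∈[3..4] ⇒ +0.456130 -0.065449 = +0.390680;  D = -0.132753-0.367434i
d^3_{-1,1}: k∈[2..4] ⇒ +0.807767 -0.309081 +0.011087 = +0.509773;  D = -0.499438+0.102129i
d^3_{0,1}: k∈[1..3] ⇒ +0.870566 -0.749498 +0.071696 = +0.192765;  D = +0.010926+0.192455i
d^3_{1,1}: k∈[0..2] ⇒ +0.469124 -1.077023 +0.231811 = -0.376088;  D = -0.374623-0.033160i
d^3_{2,1}: k∈[0..1] ⇒ -0.794715 +0.456130 = -0.338585;  D = -0.078271+0.329413i
d^3_{3,1}: single k=0 term ⇒ +0.521411;  D = -0.484549-0.192568i
Y_3^{m'}(θ=1.435,φ=3.7698) and Σ D·Y over m':
  (+0.1319-0.0706i)·(+0.1253+0.3860i)  (-0.1328-0.3674i)·(+0.0420-0.1292i)  (-0.4994+0.1021i)·(+0.2353-0.1709i)  (+0.0109+0.1925i)·(-0.1469+0.0000i)  (-0.3746-0.0332i)·(-0.2353-0.1709i)  (-0.0783+0.3294i)·(+0.0420+0.1292i)  (-0.4845-0.1926i)·(-0.1253+0.3860i)
Y_3^1(R⁻¹ n̂) = +0.060763+0.037569i

Re=0.0608 Im=0.0376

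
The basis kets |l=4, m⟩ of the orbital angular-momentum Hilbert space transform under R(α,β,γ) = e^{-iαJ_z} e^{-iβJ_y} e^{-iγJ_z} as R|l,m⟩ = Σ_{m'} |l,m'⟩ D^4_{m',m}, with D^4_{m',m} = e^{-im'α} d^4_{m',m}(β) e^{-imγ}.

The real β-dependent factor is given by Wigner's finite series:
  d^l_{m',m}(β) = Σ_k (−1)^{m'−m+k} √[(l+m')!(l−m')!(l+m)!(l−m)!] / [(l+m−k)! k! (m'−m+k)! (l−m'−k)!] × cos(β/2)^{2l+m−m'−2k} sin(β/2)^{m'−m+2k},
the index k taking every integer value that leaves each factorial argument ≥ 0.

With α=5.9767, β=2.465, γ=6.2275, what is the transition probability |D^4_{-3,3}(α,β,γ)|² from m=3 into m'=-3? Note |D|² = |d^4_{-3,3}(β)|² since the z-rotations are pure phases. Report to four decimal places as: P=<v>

P=0.0070

D^4_{-3,3}(5.9767,2.465,6.2275) = e^{-i·-3·5.9767}·d^4_{-3,3}(2.465)·e^{-i·3·6.2275}. Compute d first:
c=cos(2.465/2)=0.331880, s=sin(2.465/2)=0.943321; N=√[1·5040·5040·1]=5040.000000
k∈{6,7} keeps every argument non-negative
  k=6: (−1)^0·5040.0000/(720)·0.3319^2·0.9433^6 = +0.543275
  k=7: (−1)^1·5040.0000/(5040)·0.3319^0·0.9433^8 = -0.627015
d^4_{-3,3}(2.465) = +0.543275 -0.627015 = -0.083740
|D^4_{-3,3}|² = |d^4_{-3,3}(β)|² = (-0.083740)² = 0.007012 (the z-rotation phases have unit modulus)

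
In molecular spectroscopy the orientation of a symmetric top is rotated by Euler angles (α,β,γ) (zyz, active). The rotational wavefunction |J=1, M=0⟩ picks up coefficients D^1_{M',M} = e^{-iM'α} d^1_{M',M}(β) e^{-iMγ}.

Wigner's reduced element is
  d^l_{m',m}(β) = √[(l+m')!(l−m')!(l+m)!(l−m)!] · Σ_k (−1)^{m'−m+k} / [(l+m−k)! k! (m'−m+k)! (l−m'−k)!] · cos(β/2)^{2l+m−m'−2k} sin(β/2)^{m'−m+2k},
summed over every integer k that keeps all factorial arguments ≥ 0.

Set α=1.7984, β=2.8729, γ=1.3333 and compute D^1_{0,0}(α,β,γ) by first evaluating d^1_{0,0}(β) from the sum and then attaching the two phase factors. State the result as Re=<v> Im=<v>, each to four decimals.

First d^1_{0,0}(β=2.8729), then the phase factors e^{-i(0)α} and e^{-i(0)γ}:
c=cos(2.8729/2)=0.133943, s=sin(2.8729/2)=0.990989; N=√[1·1·1·1]=1.000000
k: max(0,(0)−(0))=0 … min(1+(0),1−(0))=1
  k=0: (−1)^0·1.0000/(1)·0.1339^2·0.9910^0 = +0.017941
  k=1: (−1)^1·1.0000/(1)·0.1339^0·0.9910^2 = -0.982059
d^1_{0,0}(2.8729) = +0.017941 -0.982059 = -0.964119
D = (+1.000000+0.000000i)·(-0.964119)·(+1.000000+0.000000i) = -0.964119+0.000000i

Re=-0.9641 Im=0.0000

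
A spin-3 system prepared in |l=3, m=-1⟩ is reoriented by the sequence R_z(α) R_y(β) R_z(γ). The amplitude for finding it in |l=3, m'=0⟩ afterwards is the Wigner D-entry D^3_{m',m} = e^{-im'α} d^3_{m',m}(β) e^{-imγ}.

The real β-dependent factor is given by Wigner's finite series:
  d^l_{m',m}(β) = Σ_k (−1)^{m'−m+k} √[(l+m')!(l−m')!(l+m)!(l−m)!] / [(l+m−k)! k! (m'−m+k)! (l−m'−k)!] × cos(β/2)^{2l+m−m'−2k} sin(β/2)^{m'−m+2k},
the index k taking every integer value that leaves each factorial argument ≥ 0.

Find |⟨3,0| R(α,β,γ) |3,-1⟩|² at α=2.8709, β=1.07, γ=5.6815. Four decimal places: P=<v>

Split into d^3_{0,-1}(β=1.07) × two z-phases.
Half-angle: c=0.860269, s=0.509841. N=√(6·6·2·24)=41.569219
k∈{0,1,2} keeps every argument non-negative
  k=0: (−1)^1·41.5692/(12)·0.8603^5·0.5098^1 = -0.832139
  k=1: (−1)^2·41.5692/(4)·0.8603^3·0.5098^3 = +0.876836
  k=2: (−1)^3·41.5692/(12)·0.8603^1·0.5098^5 = -0.102659
d^3_{0,-1}(1.07) = -0.832139 +0.876836 -0.102659 = -0.057962
|D^3_{0,-1}|² = |d^3_{0,-1}(β)|² = (-0.057962)² = 0.003360 (the z-rotation phases have unit modulus)

P=0.0034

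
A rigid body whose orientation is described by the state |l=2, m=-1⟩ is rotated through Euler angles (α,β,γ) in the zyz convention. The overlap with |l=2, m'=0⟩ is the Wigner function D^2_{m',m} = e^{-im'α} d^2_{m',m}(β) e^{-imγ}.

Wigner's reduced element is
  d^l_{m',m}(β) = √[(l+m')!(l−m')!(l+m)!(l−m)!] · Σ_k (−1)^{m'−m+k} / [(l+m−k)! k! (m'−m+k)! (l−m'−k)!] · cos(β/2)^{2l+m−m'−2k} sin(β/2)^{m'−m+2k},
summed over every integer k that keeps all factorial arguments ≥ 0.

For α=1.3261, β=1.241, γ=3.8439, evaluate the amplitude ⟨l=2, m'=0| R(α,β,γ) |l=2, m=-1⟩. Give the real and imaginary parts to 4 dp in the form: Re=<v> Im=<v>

Re=0.2865 Im=0.2424

First d^2_{0,-1}(β=1.241), then the phase factors e^{-i(0)α} and e^{-i(-1)γ}:
Half-angle: c=0.813588, s=0.581442. N=√(2·2·1·6)=4.898979
The bounds max(0,m−m')=0 and min(l+m,l−m')=1 give 2 terms
  k=0: (−1)^1·4.8990/(2)·0.8136^3·0.5814^1 = -0.767000
  k=1: (−1)^2·4.8990/(2)·0.8136^1·0.5814^3 = +0.391741
d^2_{0,-1}(1.241) = -0.767000 +0.391741 = -0.375259
Phases: e^{-i·(0)·1.3261}=+1.000000+0.000000i, e^{-i·(-1)·3.8439}=-0.763354-0.645981i ⇒ D=+0.286455+0.242410i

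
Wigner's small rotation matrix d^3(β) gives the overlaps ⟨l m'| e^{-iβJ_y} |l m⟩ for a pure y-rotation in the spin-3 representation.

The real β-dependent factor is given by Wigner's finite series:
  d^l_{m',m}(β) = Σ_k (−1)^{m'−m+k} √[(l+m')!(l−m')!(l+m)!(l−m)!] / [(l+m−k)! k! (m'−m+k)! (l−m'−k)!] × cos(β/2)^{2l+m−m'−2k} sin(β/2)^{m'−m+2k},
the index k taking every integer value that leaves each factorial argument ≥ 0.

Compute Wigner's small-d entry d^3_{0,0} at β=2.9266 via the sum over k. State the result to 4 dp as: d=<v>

d=-0.8658

d^3_{0,0}(β=2.9266) via Wigner's sum:
c=cos(2.9266/2)=0.107289, s=sin(2.9266/2)=0.994228; N=√[6·6·6·6]=36.000000
k∈{0,1,2,3} keeps every argument non-negative
  k=0: (−1)^0·36.0000/(36)·0.1073^6·0.9942^0 = +0.000002
  k=1: (−1)^1·36.0000/(4)·0.1073^4·0.9942^2 = -0.001179
  k=2: (−1)^2·36.0000/(4)·0.1073^2·0.9942^4 = +0.101228
  k=3: (−1)^3·36.0000/(36)·0.1073^0·0.9942^6 = -0.965863
d^3_{0,0}(2.9266) = +0.000002 -0.001179 +0.101228 -0.965863 = -0.865812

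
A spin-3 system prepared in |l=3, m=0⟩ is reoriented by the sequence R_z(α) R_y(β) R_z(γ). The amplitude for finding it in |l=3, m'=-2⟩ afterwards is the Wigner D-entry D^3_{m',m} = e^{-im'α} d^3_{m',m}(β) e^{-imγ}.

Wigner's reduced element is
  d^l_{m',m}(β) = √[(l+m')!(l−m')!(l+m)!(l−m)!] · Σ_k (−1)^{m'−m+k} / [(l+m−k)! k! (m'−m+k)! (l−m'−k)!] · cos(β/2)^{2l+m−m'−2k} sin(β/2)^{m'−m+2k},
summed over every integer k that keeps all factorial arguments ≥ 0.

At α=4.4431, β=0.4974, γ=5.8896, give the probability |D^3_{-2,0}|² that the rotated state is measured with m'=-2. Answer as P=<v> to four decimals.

P=0.0751

D^3_{-2,0}(4.4431,0.4974,5.8896) = e^{-i·-2·4.4431}·d^3_{-2,0}(0.4974)·e^{-i·0·5.8896}. Compute d first:
With c≡cos(β/2)=0.969233 and s≡sin(β/2)=0.246144, N=[1·120·6·6]^{1/2}=65.726707
k: max(0,(0)−(-2))=2 … min(3+(0),3−(-2))=3
  k=2: (−1)^0·65.7267/(12)·0.9692^4·0.2461^2 = +0.292855
  k=3: (−1)^1·65.7267/(12)·0.9692^2·0.2461^4 = -0.018888
d^3_{-2,0}(0.4974) = +0.292855 -0.018888 = +0.273968
|D^3_{-2,0}|² = |d^3_{-2,0}(β)|² = (+0.273968)² = 0.075058 (the z-rotation phases have unit modulus)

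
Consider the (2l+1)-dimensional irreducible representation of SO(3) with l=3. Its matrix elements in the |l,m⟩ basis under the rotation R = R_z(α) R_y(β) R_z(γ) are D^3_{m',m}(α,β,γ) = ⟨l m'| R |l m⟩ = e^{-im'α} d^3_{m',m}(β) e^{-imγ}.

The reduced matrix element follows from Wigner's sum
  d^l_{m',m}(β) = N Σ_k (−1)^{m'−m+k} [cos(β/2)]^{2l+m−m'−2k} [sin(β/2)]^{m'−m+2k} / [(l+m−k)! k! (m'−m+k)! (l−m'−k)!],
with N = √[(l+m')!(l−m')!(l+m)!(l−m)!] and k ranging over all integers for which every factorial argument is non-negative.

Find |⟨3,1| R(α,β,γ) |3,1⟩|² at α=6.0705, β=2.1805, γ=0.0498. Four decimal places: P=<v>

First d^3_{1,1}(β=2.1805), then the phase factors e^{-i(1)α} and e^{-i(1)γ}:
With c≡cos(β/2)=0.462264 and s≡sin(β/2)=0.886743, N=[24·2·24·2]^{1/2}=48.000000
Admissible k: 0..2 (factorial args all ≥0)
  k=0: (−1)^0·48.0000/(48)·0.4623^6·0.8867^0 = +0.009758
  k=1: (−1)^1·48.0000/(6)·0.4623^4·0.8867^2 = -0.287240
  k=2: (−1)^2·48.0000/(8)·0.4623^2·0.8867^4 = +0.792722
d^3_{1,1}(2.1805) = +0.009758 -0.287240 +0.792722 = +0.515240
|D^3_{1,1}|² = |d^3_{1,1}(β)|² = (+0.515240)² = 0.265472 (the z-rotation phases have unit modulus)

P=0.2655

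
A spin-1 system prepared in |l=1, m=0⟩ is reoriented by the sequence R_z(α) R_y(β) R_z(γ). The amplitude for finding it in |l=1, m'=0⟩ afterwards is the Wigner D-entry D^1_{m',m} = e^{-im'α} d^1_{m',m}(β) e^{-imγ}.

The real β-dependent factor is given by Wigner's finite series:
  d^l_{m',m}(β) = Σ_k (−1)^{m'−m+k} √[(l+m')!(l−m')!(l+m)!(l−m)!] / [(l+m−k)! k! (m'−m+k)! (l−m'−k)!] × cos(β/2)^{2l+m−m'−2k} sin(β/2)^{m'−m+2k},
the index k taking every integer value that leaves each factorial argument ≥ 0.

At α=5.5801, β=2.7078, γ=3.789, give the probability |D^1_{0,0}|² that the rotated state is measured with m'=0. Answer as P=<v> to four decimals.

Split into d^1_{0,0}(β=2.7078) × two z-phases.
Half-angle: c=0.215200, s=0.976570. N=√(1·1·1·1)=1.000000
k: max(0,(0)−(0))=0 … min(1+(0),1−(0))=1
  k=0: (−1)^0·1.0000/(1)·0.2152^2·0.9766^0 = +0.046311
  k=1: (−1)^1·1.0000/(1)·0.2152^0·0.9766^2 = -0.953689
d^1_{0,0}(2.7078) = +0.046311 -0.953689 = -0.907378
|D^1_{0,0}|² = |d^1_{0,0}(β)|² = (-0.907378)² = 0.823335 (the z-rotation phases have unit modulus)

P=0.8233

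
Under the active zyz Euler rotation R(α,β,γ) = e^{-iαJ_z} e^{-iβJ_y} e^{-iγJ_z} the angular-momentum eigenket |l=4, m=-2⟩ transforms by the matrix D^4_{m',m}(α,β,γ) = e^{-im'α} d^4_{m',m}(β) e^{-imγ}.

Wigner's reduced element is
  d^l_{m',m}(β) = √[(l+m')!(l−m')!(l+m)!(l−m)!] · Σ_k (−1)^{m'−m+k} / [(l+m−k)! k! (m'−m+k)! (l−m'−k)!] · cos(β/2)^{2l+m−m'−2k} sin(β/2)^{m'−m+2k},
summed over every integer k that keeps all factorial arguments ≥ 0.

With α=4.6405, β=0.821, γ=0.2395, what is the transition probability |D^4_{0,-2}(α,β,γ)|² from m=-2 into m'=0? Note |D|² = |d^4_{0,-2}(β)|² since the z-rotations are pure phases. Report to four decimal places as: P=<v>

P=0.2271

Split into d^4_{0,-2}(β=0.821) × two z-phases.
c=cos(0.821/2)=0.916921, s=sin(0.821/2)=0.399068; N=√[24·24·2·720]=910.735966
k∈{0,1,2} keeps every argument non-negative
  k=0: (−1)^2·910.7360/(96)·0.9169^6·0.3991^2 = +0.897857
  k=1: (−1)^3·910.7360/(36)·0.9169^4·0.3991^4 = -0.453529
  k=2: (−1)^4·910.7360/(96)·0.9169^2·0.3991^6 = +0.032216
d^4_{0,-2}(0.821) = +0.897857 -0.453529 +0.032216 = +0.476544
|D^4_{0,-2}|² = |d^4_{0,-2}(β)|² = (+0.476544)² = 0.227094 (the z-rotation phases have unit modulus)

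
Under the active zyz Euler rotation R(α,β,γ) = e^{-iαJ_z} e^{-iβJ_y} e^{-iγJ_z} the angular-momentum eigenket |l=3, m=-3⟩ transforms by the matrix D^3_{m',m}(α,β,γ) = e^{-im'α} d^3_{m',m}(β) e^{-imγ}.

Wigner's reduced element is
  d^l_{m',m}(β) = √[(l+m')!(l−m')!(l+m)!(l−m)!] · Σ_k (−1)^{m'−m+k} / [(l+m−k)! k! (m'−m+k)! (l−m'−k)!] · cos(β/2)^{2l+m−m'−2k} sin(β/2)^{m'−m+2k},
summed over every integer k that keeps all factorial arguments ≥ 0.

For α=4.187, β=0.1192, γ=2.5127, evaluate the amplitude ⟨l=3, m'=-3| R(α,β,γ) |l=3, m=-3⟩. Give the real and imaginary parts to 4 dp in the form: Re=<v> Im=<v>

Re=0.3124 Im=0.9388

First d^3_{-3,-3}(β=0.1192), then the phase factors e^{-i(-3)α} and e^{-i(-3)γ}:
With c≡cos(β/2)=0.998224 and s≡sin(β/2)=0.059565, N=[1·720·1·720]^{1/2}=720.000000
Admissible k: 0..0 (factorial args all ≥0)
  k=0: (−1)^0·720.0000/(720)·0.9982^6·0.0596^0 = +0.989394
d^3_{-3,-3}(0.1192) = +0.989394
D = (+0.999986-0.005371i)·(+0.989394)·(+0.310655+0.950523i) = +0.312406+0.938777i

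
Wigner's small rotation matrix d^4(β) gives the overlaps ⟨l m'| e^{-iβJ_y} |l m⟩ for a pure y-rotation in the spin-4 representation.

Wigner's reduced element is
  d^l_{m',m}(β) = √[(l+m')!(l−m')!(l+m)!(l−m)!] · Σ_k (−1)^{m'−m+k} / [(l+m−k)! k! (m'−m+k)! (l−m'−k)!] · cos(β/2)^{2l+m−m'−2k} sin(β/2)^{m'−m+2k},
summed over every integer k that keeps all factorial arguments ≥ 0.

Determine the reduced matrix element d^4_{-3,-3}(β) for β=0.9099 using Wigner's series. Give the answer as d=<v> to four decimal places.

d=-0.2862

d^4_{-3,-3}(β=0.9099) via Wigner's sum:
With c≡cos(β/2)=0.898283 and s≡sin(β/2)=0.439417, N=[1·5040·1·5040]^{1/2}=5040.000000
Admissible k: 0..1 (factorial args all ≥0)
  k=0: (−1)^0·5040.0000/(5040)·0.8983^8·0.4394^0 = +0.423941
  k=1: (−1)^1·5040.0000/(720)·0.8983^6·0.4394^2 = -0.710120
d^4_{-3,-3}(0.9099) = +0.423941 -0.710120 = -0.286179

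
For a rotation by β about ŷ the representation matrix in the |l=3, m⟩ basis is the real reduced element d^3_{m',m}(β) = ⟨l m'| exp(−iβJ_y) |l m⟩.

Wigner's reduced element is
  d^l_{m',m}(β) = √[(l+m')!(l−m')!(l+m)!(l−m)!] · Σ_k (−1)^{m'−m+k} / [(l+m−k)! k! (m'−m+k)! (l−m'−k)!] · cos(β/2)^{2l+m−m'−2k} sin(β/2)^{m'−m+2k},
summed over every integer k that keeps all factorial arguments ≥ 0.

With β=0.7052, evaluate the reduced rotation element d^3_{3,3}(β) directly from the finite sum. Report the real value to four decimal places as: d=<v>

d=0.6832

d^3_{3,3}(β=0.7052) via Wigner's sum:
With c≡cos(β/2)=0.938478 and s≡sin(β/2)=0.345339, N=[720·1·720·1]^{1/2}=720.000000
k∈{0} keeps every argument non-negative
  k=0: (−1)^0·720.0000/(720)·0.9385^6·0.3453^0 = +0.683195
d^3_{3,3}(0.7052) = +0.683195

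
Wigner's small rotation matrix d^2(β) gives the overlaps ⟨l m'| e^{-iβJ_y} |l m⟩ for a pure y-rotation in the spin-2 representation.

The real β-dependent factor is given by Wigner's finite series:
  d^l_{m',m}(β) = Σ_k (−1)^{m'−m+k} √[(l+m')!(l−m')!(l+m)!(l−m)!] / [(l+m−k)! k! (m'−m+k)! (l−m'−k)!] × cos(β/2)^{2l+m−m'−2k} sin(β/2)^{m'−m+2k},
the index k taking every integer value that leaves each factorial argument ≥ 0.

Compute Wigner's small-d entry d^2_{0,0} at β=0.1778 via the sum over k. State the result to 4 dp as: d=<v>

d=0.9531

d^2_{0,0}(β=0.1778) via Wigner's sum:
Half-angle: c=0.996051, s=0.088783. N=√(2·2·2·2)=4.000000
k∈{0,1,2} keeps every argument non-negative
  k=0: (−1)^0·4.0000/(4)·0.9961^4·0.0888^0 = +0.984297
  k=1: (−1)^1·4.0000/(1)·0.9961^2·0.0888^2 = -0.031281
  k=2: (−1)^2·4.0000/(4)·0.9961^0·0.0888^4 = +0.000062
d^2_{0,0}(0.1778) = +0.984297 -0.031281 +0.000062 = +0.953078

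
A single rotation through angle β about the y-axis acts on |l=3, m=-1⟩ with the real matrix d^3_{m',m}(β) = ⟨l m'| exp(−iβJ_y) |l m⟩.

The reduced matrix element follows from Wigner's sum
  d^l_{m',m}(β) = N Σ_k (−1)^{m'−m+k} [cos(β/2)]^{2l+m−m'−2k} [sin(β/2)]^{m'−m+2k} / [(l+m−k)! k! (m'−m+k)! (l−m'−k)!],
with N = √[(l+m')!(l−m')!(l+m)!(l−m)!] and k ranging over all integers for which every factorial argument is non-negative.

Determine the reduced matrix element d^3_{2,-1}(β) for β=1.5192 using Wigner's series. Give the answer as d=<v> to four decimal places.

d^3_{2,-1}(β=1.5192) via Wigner's sum:
With c≡cos(β/2)=0.725112 and s≡sin(β/2)=0.688631, N=[120·1·2·24]^{1/2}=75.894664
k: max(0,(-1)−(2))=0 … min(3+(-1),3−(2))=1
  k=0: (−1)^3·75.8947/(12)·0.7251^3·0.6886^3 = -0.787417
  k=1: (−1)^4·75.8947/(24)·0.7251^1·0.6886^5 = +0.355091
d^3_{2,-1}(1.5192) = -0.787417 +0.355091 = -0.432327

d=-0.4323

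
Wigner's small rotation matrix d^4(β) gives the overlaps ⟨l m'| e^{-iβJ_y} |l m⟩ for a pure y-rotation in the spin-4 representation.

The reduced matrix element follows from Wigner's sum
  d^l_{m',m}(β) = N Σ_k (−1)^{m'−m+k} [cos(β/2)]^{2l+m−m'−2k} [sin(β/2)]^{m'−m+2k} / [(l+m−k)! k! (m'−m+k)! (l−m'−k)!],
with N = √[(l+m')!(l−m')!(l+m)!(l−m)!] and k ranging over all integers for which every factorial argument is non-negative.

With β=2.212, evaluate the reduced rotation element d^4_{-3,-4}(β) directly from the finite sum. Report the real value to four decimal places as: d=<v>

d=-0.0092

d^4_{-3,-4}(β=2.212) via Wigner's sum:
c=cos(2.212/2)=0.448241, s=sin(2.212/2)=0.893913; N=√[1·5040·1·40320]=14255.272709
k∈{0} keeps every argument non-negative
  k=0: (−1)^1·14255.2727/(5040)·0.4482^7·0.8939^1 = -0.009192
d^4_{-3,-4}(2.212) = -0.009192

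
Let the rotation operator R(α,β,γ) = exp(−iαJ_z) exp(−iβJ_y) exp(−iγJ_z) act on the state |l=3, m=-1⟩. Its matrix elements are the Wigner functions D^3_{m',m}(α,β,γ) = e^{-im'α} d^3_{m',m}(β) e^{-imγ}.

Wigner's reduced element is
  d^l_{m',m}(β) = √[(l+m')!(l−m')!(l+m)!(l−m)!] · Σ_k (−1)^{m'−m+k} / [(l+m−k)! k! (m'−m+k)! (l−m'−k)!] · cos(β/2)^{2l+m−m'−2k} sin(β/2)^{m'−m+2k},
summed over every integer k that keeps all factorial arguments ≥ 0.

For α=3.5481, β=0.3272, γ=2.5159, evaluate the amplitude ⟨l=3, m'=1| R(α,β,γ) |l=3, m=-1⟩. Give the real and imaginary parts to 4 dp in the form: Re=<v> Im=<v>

First d^3_{1,-1}(β=0.3272), then the phase factors e^{-i(1)α} and e^{-i(-1)γ}:
Half-angle: c=0.986647, s=0.162871. N=√(24·2·2·24)=48.000000
k: max(0,(-1)−(1))=0 … min(3+(-1),3−(1))=2
  k=0: (−1)^2·48.0000/(8)·0.9866^4·0.1629^2 = +0.150830
  k=1: (−1)^3·48.0000/(6)·0.9866^2·0.1629^4 = -0.005480
  k=2: (−1)^4·48.0000/(48)·0.9866^0·0.1629^6 = +0.000019
d^3_{1,-1}(0.3272) = +0.150830 -0.005480 +0.000019 = +0.145368
D = (-0.918507+0.395404i)·(+0.145368)·(-0.810558+0.585659i) = +0.074564-0.124789i

Re=0.0746 Im=-0.1248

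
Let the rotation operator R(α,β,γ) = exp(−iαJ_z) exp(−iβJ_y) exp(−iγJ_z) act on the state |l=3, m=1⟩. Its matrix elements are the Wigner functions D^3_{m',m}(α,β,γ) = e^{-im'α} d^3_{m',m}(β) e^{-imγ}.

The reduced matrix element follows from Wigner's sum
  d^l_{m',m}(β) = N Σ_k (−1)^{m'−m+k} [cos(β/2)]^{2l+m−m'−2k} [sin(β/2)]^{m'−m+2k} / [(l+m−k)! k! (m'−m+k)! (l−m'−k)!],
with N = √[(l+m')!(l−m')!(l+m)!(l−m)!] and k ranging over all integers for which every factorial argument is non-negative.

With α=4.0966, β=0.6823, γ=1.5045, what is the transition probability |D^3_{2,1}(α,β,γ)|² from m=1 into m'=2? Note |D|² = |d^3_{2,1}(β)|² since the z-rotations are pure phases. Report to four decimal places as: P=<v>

P=0.3458

First d^3_{2,1}(β=0.6823), then the phase factors e^{-i(2)α} and e^{-i(1)γ}:
Half-angle: c=0.942371, s=0.334571. N=√(120·1·24·2)=75.894664
Admissible k: 0..1 (factorial args all ≥0)
  k=0: (−1)^1·75.8947/(24)·0.9424^5·0.3346^1 = -0.786315
  k=1: (−1)^2·75.8947/(12)·0.9424^3·0.3346^3 = +0.198226
d^3_{2,1}(0.6823) = -0.786315 +0.198226 = -0.588090
|D^3_{2,1}|² = |d^3_{2,1}(β)|² = (-0.588090)² = 0.345850 (the z-rotation phases have unit modulus)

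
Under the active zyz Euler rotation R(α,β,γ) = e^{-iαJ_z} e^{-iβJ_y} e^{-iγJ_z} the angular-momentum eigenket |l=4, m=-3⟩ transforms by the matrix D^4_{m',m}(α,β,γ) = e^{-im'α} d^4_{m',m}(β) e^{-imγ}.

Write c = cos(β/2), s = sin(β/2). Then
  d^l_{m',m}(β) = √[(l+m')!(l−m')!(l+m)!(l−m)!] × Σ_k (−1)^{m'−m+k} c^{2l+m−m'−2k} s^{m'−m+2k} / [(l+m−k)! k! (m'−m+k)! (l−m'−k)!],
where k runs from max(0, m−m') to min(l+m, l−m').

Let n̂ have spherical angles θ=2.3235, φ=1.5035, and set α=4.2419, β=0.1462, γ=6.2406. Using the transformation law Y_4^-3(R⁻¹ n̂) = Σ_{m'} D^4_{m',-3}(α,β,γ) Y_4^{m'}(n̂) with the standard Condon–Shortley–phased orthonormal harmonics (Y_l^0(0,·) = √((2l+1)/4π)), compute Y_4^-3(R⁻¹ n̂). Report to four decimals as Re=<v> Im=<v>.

Re=0.0086 Im=-0.2457

Need the full column D^4_{m',-3} for m'=−4..4 at α=4.2419, β=0.1462, γ=6.2406.
cos(β/2)=0.997329, sin(β/2)=0.073035
d^4_{-4,-3}: single k=1 term ⇒ +0.202743;  D = -0.086157-0.183526i
d^4_{-3,-3}: k∈[0..1] ⇒ +0.978834 -0.036744 = +0.942089;  D = +0.941620+0.029740i
d^4_{-2,-3}: k∈[0..1] ⇒ -0.268204 +0.004315 = -0.263889;  D = +0.126992-0.231323i
d^4_{-1,-3}: k∈[0..1] ⇒ +0.041664 -0.000372 = +0.041292;  D = -0.023255-0.034120i
d^4_{0,-3}: k∈[0..1] ⇒ -0.004548 +0.000024 = -0.004524;  D = -0.004487+0.000576i
d^4_{1,-3}: k∈[0..1] ⇒ +0.000372 -0.000001 = +0.000371;  D = -0.000125+0.000350i
d^4_{2,-3}: k∈[0..1] ⇒ -0.000023 +0.000000 = -0.000023;  D = +0.000016+0.000017i
d^4_{3,-3}: k∈[0..1] ⇒ +0.000001 -0.000000 = +0.000001;  D = +0.000001-0.000000i
d^4_{4,-3}: single k=0 term ⇒ -0.000000;  D = +0.000000-0.000000i
Y_4^{m'}(θ=2.3235,φ=1.5035) and Σ D·Y over m':
  (-0.0862-0.1835i)·(+0.1210+0.0334i)  (+0.9416+0.0297i)·(+0.0667-0.3259i)  (+0.1270-0.2313i)·(-0.4011-0.0543i)  (-0.0233-0.0341i)·(-0.0043+0.0639i)  (-0.0045+0.0006i)·(-0.3571+0.0000i)  (-0.0001+0.0003i)·(+0.0043+0.0639i)  (+0.0000+0.0000i)·(-0.4011+0.0543i)  (+0.0000-0.0000i)·(-0.0667-0.3259i)  (+0.0000-0.0000i)·(+0.1210-0.0334i)
Y_4^-3(R⁻¹ n̂) = +0.008559-0.245656i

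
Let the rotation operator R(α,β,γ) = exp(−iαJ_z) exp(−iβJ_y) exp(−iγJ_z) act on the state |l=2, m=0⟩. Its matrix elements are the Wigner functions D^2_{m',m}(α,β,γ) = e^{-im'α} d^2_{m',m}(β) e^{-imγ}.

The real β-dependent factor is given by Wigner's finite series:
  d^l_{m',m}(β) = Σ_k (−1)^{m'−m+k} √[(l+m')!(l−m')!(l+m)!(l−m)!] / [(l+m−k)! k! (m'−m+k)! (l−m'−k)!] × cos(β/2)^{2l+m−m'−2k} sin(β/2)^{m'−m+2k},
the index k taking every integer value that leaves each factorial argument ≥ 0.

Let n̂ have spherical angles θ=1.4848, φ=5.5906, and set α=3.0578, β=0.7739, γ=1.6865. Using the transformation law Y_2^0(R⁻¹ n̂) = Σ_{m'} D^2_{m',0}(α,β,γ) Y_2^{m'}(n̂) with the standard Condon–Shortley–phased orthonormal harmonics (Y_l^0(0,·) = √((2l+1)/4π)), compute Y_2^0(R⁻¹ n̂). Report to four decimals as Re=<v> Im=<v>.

Need the full column D^2_{m',0} for m'=−2..2 at α=3.0578, β=0.7739, γ=1.6865.
cos(β/2)=0.926064, sin(β/2)=0.377366
d^2_{-2,0}: single k=2 term ⇒ +0.299146;  D = +0.294955-0.049898i
d^2_{-1,0}: k∈[1..2] ⇒ +0.734111 -0.121900 = +0.612211;  D = -0.610063+0.051239i
d^2_{0,0}: k∈[0..2] ⇒ +0.735469 -0.488503 +0.020279 = +0.267246;  D = +0.267246+0.000000i
d^2_{1,0}: k∈[0..1] ⇒ -0.734111 +0.121900 = -0.612211;  D = +0.610063+0.051239i
d^2_{2,0}: single k=0 term ⇒ +0.299146;  D = +0.294955+0.049898i
Y_2^{m'}(θ=1.4848,φ=5.5906) and Σ D·Y over m':
  (+0.2950-0.0499i)·(+0.0708+0.3768i)  (-0.6101+0.0512i)·(+0.0509+0.0422i)  (+0.2672+0.0000i)·(-0.3084+0.0000i)  (+0.6101+0.0512i)·(-0.0509+0.0422i)  (+0.2950+0.0499i)·(+0.0708-0.3768i)
Y_2^0(R⁻¹ n̂) = -0.069472+0.000000i

Re=-0.0695 Im=0.0000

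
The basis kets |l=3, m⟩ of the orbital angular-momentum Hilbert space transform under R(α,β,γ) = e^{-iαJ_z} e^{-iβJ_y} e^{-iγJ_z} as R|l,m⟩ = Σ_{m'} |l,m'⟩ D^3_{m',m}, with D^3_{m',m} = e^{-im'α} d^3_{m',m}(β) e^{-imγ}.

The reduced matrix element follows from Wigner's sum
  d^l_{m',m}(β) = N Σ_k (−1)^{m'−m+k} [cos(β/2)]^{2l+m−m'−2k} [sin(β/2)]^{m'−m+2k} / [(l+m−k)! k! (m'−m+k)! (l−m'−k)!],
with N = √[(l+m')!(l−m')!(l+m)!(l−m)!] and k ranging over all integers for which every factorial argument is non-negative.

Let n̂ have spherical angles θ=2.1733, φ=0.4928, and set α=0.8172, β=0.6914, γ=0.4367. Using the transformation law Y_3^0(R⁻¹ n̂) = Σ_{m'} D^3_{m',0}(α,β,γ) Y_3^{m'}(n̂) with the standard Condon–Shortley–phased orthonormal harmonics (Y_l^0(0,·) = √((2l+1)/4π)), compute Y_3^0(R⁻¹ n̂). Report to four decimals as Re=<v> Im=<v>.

Re=-0.0683 Im=0.0000

Need the full column D^3_{m',0} for m'=−3..3 at α=0.8172, β=0.6914, γ=0.4367.
cos(β/2)=0.940838, sin(β/2)=0.338855
d^3_{-3,0}: single k=3 term ⇒ +0.144912;  D = -0.111763+0.092241i
d^3_{-2,0}: k∈[2..3] ⇒ +0.492776 -0.063922 = +0.428854;  D = -0.027258+0.427987i
d^3_{-1,0}: k∈[1..3] ⇒ +0.865327 -0.336744 +0.014561 = +0.543143;  D = +0.371654+0.396078i
d^3_{0,0}: k∈[0..3] ⇒ +0.693570 -0.809714 +0.105034 -0.001514 = -0.012623;  D = -0.012623+0.000000i
d^3_{1,0}: k∈[0..2] ⇒ -0.865327 +0.336744 -0.014561 = -0.543143;  D = -0.371654+0.396078i
d^3_{2,0}: k∈[0..1] ⇒ +0.492776 -0.063922 = +0.428854;  D = -0.027258-0.427987i
d^3_{3,0}: single k=0 term ⇒ -0.144912;  D = +0.111763+0.092241i
Y_3^{m'}(θ=2.1733,φ=0.4928) and Σ D·Y over m':
  (-0.1118+0.0922i)·(+0.0215-0.2324i)  (-0.0273+0.4280i)·(-0.2172+0.3277i)  (+0.3717+0.3961i)·(+0.1421-0.0763i)  (-0.0126+0.0000i)·(+0.2949+0.0000i)  (-0.3717+0.3961i)·(-0.1421-0.0763i)  (-0.0273-0.4280i)·(-0.2172-0.3277i)  (+0.1118+0.0922i)·(-0.0215-0.2324i)
Y_3^0(R⁻¹ n̂) = -0.068284-0.000000i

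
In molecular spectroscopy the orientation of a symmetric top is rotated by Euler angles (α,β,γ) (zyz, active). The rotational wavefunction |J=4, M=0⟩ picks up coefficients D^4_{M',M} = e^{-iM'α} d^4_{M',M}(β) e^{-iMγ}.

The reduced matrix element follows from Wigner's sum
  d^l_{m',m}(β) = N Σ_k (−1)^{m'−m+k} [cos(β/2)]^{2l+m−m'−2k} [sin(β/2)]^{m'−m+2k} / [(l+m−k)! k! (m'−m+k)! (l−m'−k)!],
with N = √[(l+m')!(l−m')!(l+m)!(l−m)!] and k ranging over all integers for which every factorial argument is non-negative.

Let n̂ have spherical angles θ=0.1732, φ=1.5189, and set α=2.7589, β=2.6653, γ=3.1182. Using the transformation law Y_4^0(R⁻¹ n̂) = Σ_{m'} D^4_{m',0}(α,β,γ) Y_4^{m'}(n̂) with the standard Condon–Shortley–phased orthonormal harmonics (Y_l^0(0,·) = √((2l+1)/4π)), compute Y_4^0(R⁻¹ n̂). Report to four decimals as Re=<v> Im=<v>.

Need the full column D^4_{m',0} for m'=−4..4 at α=2.7589, β=2.6653, γ=3.1182.
cos(β/2)=0.235902, sin(β/2)=0.971777
d^4_{-4,0}: single k=4 term ⇒ +0.023107;  D = +0.000925-0.023088i
d^4_{-3,0}: k∈[3..4] ⇒ +0.007933 -0.134614 = -0.126681;  D = +0.051970-0.115530i
d^4_{-2,0}: k∈[2..4] ⇒ +0.001544 -0.069868 +0.444614 = +0.376289;  D = +0.271348-0.260699i
d^4_{-1,0}: k∈[1..4] ⇒ +0.000177 -0.017990 +0.305276 -0.863400 = -0.575937;  D = +0.534275-0.215066i
d^4_{0,0}: k∈[0..4] ⇒ +0.000010 -0.002604 +0.099424 -0.749862 +0.795303 = +0.142271;  D = +0.142271+0.000000i
d^4_{1,0}: k∈[0..3] ⇒ -0.000177 +0.017990 -0.305276 +0.863400 = +0.575937;  D = -0.534275-0.215066i
d^4_{2,0}: k∈[0..2] ⇒ +0.001544 -0.069868 +0.444614 = +0.376289;  D = +0.271348+0.260699i
d^4_{3,0}: k∈[0..1] ⇒ -0.007933 +0.134614 = +0.126681;  D = -0.051970-0.115530i
d^4_{4,0}: single k=0 term ⇒ +0.023107;  D = +0.000925+0.023088i
Y_4^{m'}(θ=0.1732,φ=1.5189) and Σ D·Y over m':
  (+0.0009-0.0231i)·(+0.0004+0.0001i)  (+0.0520-0.1155i)·(-0.0010+0.0062i)  (+0.2713-0.2607i)·(-0.0572-0.0060i)  (+0.5343-0.2151i)·(+0.0158-0.3041i)  (+0.1423+0.0000i)·(+0.7239+0.0000i)  (-0.5343-0.2151i)·(-0.0158-0.3041i)  (+0.2713+0.2607i)·(-0.0572+0.0060i)  (-0.0520-0.1155i)·(+0.0010+0.0062i)  (+0.0009+0.0231i)·(+0.0004-0.0001i)
Y_4^0(R⁻¹ n̂) = -0.043777+0.000000i

Re=-0.0438 Im=0.0000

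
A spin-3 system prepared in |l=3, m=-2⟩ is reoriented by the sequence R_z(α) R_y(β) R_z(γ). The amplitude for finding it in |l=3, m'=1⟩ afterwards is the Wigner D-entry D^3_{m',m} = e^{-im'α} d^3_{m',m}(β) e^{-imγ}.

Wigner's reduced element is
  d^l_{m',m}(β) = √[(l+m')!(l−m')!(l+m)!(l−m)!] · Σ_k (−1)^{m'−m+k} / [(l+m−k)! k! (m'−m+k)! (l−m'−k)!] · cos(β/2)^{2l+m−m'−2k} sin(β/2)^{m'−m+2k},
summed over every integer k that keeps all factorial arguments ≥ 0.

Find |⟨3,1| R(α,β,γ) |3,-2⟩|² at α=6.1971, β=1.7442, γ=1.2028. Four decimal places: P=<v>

P=0.0485

First d^3_{1,-2}(β=1.7442), then the phase factors e^{-i(1)α} and e^{-i(-2)γ}:
Half-angle: c=0.643220, s=0.765681. N=√(24·2·1·120)=75.894664
k: max(0,(-2)−(1))=0 … min(3+(-2),3−(1))=1
  k=0: (−1)^3·75.8947/(12)·0.6432^3·0.7657^3 = -0.755532
  k=1: (−1)^4·75.8947/(24)·0.6432^1·0.7657^5 = +0.535303
d^3_{1,-2}(1.7442) = -0.755532 +0.535303 = -0.220229
|D^3_{1,-2}|² = |d^3_{1,-2}(β)|² = (-0.220229)² = 0.048501 (the z-rotation phases have unit modulus)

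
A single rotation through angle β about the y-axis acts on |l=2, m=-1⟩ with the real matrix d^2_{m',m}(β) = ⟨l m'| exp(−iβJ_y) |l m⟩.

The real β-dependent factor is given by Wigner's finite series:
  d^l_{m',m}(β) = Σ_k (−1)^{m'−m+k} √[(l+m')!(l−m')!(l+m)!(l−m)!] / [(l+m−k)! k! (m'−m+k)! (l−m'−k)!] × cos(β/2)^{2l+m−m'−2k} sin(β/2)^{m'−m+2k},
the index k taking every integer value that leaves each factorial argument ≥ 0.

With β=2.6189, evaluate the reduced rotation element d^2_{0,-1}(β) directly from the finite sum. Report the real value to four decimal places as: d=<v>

d^2_{0,-1}(β=2.6189) via Wigner's sum:
Half-angle: c=0.258381, s=0.966043. N=√(2·2·1·6)=4.898979
k: max(0,(-1)−(0))=0 … min(2+(-1),2−(0))=1
  k=0: (−1)^1·4.8990/(2)·0.2584^3·0.9660^1 = -0.040818
  k=1: (−1)^2·4.8990/(2)·0.2584^1·0.9660^3 = +0.570593
d^2_{0,-1}(2.6189) = -0.040818 +0.570593 = +0.529774

d=0.5298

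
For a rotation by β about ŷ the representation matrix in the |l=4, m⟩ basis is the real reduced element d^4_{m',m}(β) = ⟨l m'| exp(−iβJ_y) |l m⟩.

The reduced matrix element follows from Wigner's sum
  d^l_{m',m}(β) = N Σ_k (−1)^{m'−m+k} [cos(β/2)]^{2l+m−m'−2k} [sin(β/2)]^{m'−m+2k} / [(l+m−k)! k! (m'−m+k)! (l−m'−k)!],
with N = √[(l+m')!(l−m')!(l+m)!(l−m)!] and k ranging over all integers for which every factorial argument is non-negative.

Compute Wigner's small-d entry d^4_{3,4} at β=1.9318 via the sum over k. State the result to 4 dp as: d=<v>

d=0.0447

d^4_{3,4}(β=1.9318) via Wigner's sum:
Half-angle: c=0.568677, s=0.822561. N=√(5040·1·40320·1)=14255.272709
k: max(0,(4)−(3))=1 … min(4+(4),4−(3))=1
  k=1: (−1)^0·14255.2727/(5040)·0.5687^7·0.8226^1 = +0.044748
d^4_{3,4}(1.9318) = +0.044748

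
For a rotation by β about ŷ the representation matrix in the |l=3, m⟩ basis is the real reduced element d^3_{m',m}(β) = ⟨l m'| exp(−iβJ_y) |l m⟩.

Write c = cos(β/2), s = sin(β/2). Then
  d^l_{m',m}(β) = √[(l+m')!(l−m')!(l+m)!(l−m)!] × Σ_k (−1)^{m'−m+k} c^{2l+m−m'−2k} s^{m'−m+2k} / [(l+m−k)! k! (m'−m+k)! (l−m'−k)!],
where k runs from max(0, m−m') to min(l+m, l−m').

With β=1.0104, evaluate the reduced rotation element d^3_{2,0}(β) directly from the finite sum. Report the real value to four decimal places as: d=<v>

d^3_{2,0}(β=1.0104) via Wigner's sum:
Half-angle: c=0.875078, s=0.483982. N=√(120·1·6·6)=65.726707
k∈{0,1} keeps every argument non-negative
  k=0: (−1)^2·65.7267/(12)·0.8751^4·0.4840^2 = +0.752326
  k=1: (−1)^3·65.7267/(12)·0.8751^2·0.4840^4 = -0.230130
d^3_{2,0}(1.0104) = +0.752326 -0.230130 = +0.522197

d=0.5222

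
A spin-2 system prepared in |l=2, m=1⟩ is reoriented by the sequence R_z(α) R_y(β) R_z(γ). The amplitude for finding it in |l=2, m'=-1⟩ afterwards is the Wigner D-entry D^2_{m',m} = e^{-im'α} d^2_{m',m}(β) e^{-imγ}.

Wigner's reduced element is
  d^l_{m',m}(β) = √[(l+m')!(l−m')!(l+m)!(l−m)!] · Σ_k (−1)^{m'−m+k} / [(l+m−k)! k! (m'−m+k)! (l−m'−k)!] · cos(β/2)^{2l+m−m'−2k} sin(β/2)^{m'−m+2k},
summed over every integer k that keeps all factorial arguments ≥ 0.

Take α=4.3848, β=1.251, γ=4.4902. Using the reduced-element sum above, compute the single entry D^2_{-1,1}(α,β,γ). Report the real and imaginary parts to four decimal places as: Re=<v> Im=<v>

Re=0.5553 Im=-0.0587

Split into d^2_{-1,1}(β=1.251) × two z-phases.
Half-angle: c=0.810670, s=0.585503. N=√(1·6·6·1)=6.000000
Admissible k: 2..3 (factorial args all ≥0)
  k=2: (−1)^0·6.0000/(2)·0.8107^2·0.5855^2 = +0.675877
  k=3: (−1)^1·6.0000/(6)·0.8107^0·0.5855^4 = -0.117521
d^2_{-1,1}(1.251) = +0.675877 -0.117521 = +0.558356
Phases: e^{-i·(-1)·4.3848}=-0.321761-0.946821i, e^{-i·(1)·4.4902}=-0.220365+0.975417i ⇒ D=+0.555258-0.058742i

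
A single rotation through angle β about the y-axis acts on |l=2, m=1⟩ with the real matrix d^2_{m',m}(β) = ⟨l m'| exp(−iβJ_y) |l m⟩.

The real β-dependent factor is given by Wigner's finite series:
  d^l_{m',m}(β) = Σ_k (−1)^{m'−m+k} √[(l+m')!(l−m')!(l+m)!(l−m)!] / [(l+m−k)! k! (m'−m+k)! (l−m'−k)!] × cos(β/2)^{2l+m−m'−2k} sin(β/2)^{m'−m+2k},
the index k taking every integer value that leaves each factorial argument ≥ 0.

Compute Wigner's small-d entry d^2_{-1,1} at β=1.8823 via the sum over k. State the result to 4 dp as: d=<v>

d=0.2528

d^2_{-1,1}(β=1.8823) via Wigner's sum:
Half-angle: c=0.588859, s=0.808236. N=√(1·6·6·1)=6.000000
The bounds max(0,m−m')=2 and min(l+m,l−m')=3 give 2 terms
  k=2: (−1)^0·6.0000/(2)·0.5889^2·0.8082^2 = +0.679548
  k=3: (−1)^1·6.0000/(6)·0.5889^0·0.8082^4 = -0.426729
d^2_{-1,1}(1.8823) = +0.679548 -0.426729 = +0.252819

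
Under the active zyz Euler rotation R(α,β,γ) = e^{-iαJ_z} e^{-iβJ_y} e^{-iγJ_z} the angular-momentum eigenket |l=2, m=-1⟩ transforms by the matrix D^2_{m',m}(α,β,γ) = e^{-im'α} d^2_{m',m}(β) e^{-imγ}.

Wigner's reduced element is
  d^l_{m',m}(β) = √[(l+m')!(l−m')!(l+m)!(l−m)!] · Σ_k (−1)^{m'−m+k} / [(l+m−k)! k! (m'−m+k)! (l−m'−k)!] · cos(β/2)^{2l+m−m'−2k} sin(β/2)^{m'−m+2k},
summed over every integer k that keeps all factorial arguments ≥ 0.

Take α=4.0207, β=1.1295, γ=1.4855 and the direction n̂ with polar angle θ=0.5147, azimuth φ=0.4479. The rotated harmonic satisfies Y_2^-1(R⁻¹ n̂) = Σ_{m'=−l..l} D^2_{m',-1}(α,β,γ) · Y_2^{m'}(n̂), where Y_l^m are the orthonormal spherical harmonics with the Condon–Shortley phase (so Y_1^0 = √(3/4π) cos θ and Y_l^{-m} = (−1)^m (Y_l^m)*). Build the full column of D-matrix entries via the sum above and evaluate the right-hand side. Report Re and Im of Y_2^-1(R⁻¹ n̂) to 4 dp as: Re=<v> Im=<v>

Re=-0.0031 Im=0.0250

Need the full column D^2_{m',-1} for m'=−2..2 at α=4.0207, β=1.1295, γ=1.4855.
cos(β/2)=0.844722, sin(β/2)=0.535205
d^2_{-2,-1}: single k=1 term ⇒ +0.645196;  D = -0.641835-0.065774i
d^2_{-1,-1}: k∈[0..1] ⇒ +0.509162 -0.613182 = -0.104019;  D = -0.074169+0.072931i
d^2_{0,-1}: k∈[0..1] ⇒ -0.790201 +0.317212 = -0.472989;  D = -0.040295-0.471270i
d^2_{1,-1}: k∈[0..1] ⇒ +0.613182 -0.082050 = +0.531131;  D = -0.436436-0.302695i
d^2_{2,-1}: single k=0 term ⇒ -0.259002;  D = -0.249430+0.069761i
Y_2^{m'}(θ=0.5147,φ=0.4479) and Σ D·Y over m':
  (-0.6418-0.0658i)·(+0.0585-0.0731i)  (-0.0742+0.0729i)·(+0.2984-0.1434i)  (-0.0403-0.4713i)·(+0.4015+0.0000i)  (-0.4364-0.3027i)·(-0.2984-0.1434i)  (-0.2494+0.0698i)·(+0.0585+0.0731i)
Y_2^-1(R⁻¹ n̂) = -0.003064+0.024979i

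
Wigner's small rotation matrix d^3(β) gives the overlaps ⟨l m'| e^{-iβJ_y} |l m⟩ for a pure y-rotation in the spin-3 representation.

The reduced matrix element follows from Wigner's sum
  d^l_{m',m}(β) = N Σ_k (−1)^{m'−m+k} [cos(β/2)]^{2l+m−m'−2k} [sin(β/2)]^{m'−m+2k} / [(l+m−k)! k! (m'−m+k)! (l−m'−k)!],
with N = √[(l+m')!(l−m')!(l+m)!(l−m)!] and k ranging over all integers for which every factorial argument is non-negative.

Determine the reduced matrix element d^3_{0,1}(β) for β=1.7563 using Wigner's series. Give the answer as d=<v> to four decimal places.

d=-0.3532

d^3_{0,1}(β=1.7563) via Wigner's sum:
c=cos(1.7563/2)=0.638576, s=sin(1.7563/2)=0.769559; N=√[6·6·24·2]=41.569219
k: max(0,(1)−(0))=1 … min(3+(1),3−(0))=3
  k=1: (−1)^0·41.5692/(12)·0.6386^5·0.7696^1 = +0.283071
  k=2: (−1)^1·41.5692/(4)·0.6386^3·0.7696^3 = -1.233318
  k=3: (−1)^2·41.5692/(12)·0.6386^1·0.7696^5 = +0.597052
d^3_{0,1}(1.7563) = +0.283071 -1.233318 +0.597052 = -0.353195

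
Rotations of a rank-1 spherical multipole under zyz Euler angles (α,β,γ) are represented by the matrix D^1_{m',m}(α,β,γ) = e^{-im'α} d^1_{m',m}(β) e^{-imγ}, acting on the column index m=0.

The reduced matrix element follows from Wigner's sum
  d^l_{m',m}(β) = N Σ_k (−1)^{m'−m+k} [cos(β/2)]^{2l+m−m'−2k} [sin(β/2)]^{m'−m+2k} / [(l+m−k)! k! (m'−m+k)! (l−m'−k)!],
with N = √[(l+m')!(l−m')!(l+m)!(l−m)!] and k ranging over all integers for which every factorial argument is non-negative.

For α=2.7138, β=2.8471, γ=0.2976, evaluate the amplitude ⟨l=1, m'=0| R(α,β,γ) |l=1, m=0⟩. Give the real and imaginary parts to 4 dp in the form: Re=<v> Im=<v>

Re=-0.9569 Im=0.0000

First d^1_{0,0}(β=2.8471), then the phase factors e^{-i(0)α} and e^{-i(0)γ}:
With c≡cos(β/2)=0.146715 and s≡sin(β/2)=0.989179, N=[1·1·1·1]^{1/2}=1.000000
k: max(0,(0)−(0))=0 … min(1+(0),1−(0))=1
  k=0: (−1)^0·1.0000/(1)·0.1467^2·0.9892^0 = +0.021525
  k=1: (−1)^1·1.0000/(1)·0.1467^0·0.9892^2 = -0.978475
d^1_{0,0}(2.8471) = +0.021525 -0.978475 = -0.956950
Attach z-rotation phases: D = e^{-i(0)(2.7138)}·(-0.956950)·e^{-i(0)(0.2976)} = -0.956950+0.000000i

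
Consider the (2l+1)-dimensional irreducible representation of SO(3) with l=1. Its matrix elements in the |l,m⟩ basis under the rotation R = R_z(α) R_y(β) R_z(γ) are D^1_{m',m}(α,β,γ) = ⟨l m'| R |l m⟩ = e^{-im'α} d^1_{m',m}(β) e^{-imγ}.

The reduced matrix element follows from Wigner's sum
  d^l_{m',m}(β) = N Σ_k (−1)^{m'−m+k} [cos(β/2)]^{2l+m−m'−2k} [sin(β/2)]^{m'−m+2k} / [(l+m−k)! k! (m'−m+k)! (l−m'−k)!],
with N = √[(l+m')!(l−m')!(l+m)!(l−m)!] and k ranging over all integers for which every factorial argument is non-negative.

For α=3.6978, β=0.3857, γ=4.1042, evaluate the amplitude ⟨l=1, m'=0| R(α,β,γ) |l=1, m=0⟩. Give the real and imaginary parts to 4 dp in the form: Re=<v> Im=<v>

Re=0.9265 Im=0.0000

D^1_{0,0}(3.6978,0.3857,4.1042) = e^{-i·0·3.6978}·d^1_{0,0}(0.3857)·e^{-i·0·4.1042}. Compute d first:
Half-angle: c=0.981462, s=0.191657. N=√(1·1·1·1)=1.000000
The bounds max(0,m−m')=0 and min(l+m,l−m')=1 give 2 terms
  k=0: (−1)^0·1.0000/(1)·0.9815^2·0.1917^0 = +0.963268
  k=1: (−1)^1·1.0000/(1)·0.9815^0·0.1917^2 = -0.036732
d^1_{0,0}(0.3857) = +0.963268 -0.036732 = +0.926535
Attach z-rotation phases: D = e^{-i(0)(3.6978)}·(+0.926535)·e^{-i(0)(4.1042)} = +0.926535+0.000000i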